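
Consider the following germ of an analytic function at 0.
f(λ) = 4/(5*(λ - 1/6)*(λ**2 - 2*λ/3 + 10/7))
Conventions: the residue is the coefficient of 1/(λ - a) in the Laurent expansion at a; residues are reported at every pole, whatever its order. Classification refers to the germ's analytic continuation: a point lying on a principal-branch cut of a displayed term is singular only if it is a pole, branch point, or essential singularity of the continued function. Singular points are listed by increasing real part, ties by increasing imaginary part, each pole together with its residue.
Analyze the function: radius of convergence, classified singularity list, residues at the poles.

Radius of convergence at 0: 1/6.
At 1/6: a pole of order 1; residue 336/565.
At (1/3) - ((1/21)*sqrt(581))*i: a pole of order 1; residue (-168/565) + ((84/46895)*sqrt(581))*i.
At (1/3) + ((1/21)*sqrt(581))*i: a pole of order 1; residue (-168/565) - ((84/46895)*sqrt(581))*i.

Denominator factor (λ - 1/6): pole of order 1 at 1/6, modulus 1/6.
Denominator factor (λ**2 - 2*λ/3 + 10/7): discriminant -332/63, complex-conjugate roots (1/3) + ((1/21)*sqrt(581))*i and (1/3) - ((1/21)*sqrt(581))*i; poles of order 1, moduli (1/7)*sqrt(70) and (1/7)*sqrt(70).
The radius of convergence is the smallest modulus among the singular points: 1/6.
At the order-1 pole 1/6 set g(λ) = (λ - (1/6))*f(λ) = 4/(5*(λ**2 - 2*λ/3 + 10/7)).
Simple pole: residue = g(a) at a = 1/6, which is 336/565.
The factor λ**2 - 2*λ/3 + 10/7 splits as (λ - a)(λ - a') with a = (1/3) - ((1/21)*sqrt(581))*i, a' = (1/3) + ((1/21)*sqrt(581))*i. At the order-1 pole a set g(λ) = (λ - a)*f(λ) = [4/(5*(λ - 1/6))] / (λ - a').
Simple pole: residue = g(a) at a = (1/3) - ((1/21)*sqrt(581))*i, which is (-168/565) + ((84/46895)*sqrt(581))*i.
The factor λ**2 - 2*λ/3 + 10/7 splits as (λ - a)(λ - a') with a = (1/3) + ((1/21)*sqrt(581))*i, a' = (1/3) - ((1/21)*sqrt(581))*i. At the order-1 pole a set g(λ) = (λ - a)*f(λ) = [4/(5*(λ - 1/6))] / (λ - a').
Simple pole: residue = g(a) at a = (1/3) + ((1/21)*sqrt(581))*i, which is (-168/565) - ((84/46895)*sqrt(581))*i.
List the singular points by increasing real part (a conjugate pair: the negative imaginary part first).


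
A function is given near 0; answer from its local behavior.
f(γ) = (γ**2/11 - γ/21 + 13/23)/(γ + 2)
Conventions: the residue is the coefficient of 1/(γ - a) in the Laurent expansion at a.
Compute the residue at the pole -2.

At the order-1 pole -2 set g(γ) = (γ - (-2))*f(γ) = γ**2/11 - γ/21 + 13/23.
Simple pole: residue = g(a) at a = -2, which is 5441/5313.

The residue is 5441/5313.


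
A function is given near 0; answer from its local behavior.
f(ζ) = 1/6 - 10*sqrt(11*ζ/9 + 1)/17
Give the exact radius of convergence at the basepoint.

The radius of convergence is 9/11.

Branch term (-10/17)*sqrt(1 - ζ/(-9/11)): its argument vanishes at ζ = -9/11, a square-root branch point, modulus 9/11.
The radius of convergence is the smallest modulus among the singular points: 9/11.


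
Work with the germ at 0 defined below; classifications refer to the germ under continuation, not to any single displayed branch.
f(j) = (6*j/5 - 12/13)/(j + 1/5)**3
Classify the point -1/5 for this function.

The point is a pole of order 3.

The denominator factor j + 1/5 vanishes at -1/5 and appears to the power 3; the numerator there equals -378/325, nonzero, and no other factor vanishes.
Hence a pole whose order is the multiplicity, 3.


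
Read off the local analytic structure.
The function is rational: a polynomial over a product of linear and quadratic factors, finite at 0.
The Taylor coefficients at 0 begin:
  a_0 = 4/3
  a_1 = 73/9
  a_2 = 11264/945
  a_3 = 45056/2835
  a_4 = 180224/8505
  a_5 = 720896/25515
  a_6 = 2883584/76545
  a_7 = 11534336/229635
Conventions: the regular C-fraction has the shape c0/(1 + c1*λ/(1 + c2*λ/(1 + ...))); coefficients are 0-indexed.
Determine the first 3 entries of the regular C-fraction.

The regular C-fraction coefficients are [4/3, -73/12, 47153/10220].

Taylor coefficients (read off): a_0 = 4/3, a_1 = 73/9, a_2 = 11264/945.
c0 = a_0 = 4/3. Peel one level at a time: if S = 1 + c*λ/S' with S'(0) = 1, then c is the λ-coefficient of S and S' = c*λ/(S - 1).
S_1 = c0/f = 1 + (-73/12)*λ + (47153/1680)*λ^2 + ...; c1 = -73/12.
S_2 = c1*λ/(S_1 - 1) = 1 + (47153/10220)*λ + ...; c2 = 47153/10220.


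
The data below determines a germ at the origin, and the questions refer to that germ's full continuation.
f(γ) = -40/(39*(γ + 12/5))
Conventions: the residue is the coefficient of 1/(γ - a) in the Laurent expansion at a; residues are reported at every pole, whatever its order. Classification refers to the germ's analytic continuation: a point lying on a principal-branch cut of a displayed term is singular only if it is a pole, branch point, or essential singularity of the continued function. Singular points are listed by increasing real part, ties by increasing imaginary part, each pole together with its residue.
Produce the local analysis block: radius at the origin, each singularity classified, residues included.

Denominator factor (γ + 12/5): pole of order 1 at -12/5, modulus 12/5.
The radius of convergence is the smallest modulus among the singular points: 12/5.
At the order-1 pole -12/5 set g(γ) = (γ - (-12/5))*f(γ) = -40/39.
Simple pole: residue = g(a) at a = -12/5, which is -40/39.

Radius of convergence at 0: 12/5.
At -12/5: a pole of order 1; residue -40/39.


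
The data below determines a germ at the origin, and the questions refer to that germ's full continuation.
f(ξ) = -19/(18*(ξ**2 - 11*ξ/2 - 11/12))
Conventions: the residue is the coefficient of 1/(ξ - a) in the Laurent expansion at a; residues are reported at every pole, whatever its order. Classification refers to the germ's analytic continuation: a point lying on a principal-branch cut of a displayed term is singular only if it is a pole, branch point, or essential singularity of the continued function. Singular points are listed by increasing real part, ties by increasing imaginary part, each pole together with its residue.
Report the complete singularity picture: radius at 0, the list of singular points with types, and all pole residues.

Radius of convergence at 0: -11/4 + (1/12)*sqrt(1221).
At 11/4 - (1/12)*sqrt(1221): a pole of order 1; residue (19/3663)*sqrt(1221).
At 11/4 + (1/12)*sqrt(1221): a pole of order 1; residue -(19/3663)*sqrt(1221).

Denominator factor (ξ**2 - 11*ξ/2 - 11/12): discriminant 407/12, real irrational roots 11/4 + (1/12)*sqrt(1221) and 11/4 - (1/12)*sqrt(1221); poles of order 1, moduli 11/4 + (1/12)*sqrt(1221) and -11/4 + (1/12)*sqrt(1221).
The radius of convergence is the smallest modulus among the singular points: -11/4 + (1/12)*sqrt(1221).
The factor ξ**2 - 11*ξ/2 - 11/12 splits as (ξ - a)(ξ - a') with a = 11/4 - (1/12)*sqrt(1221), a' = 11/4 + (1/12)*sqrt(1221). At the order-1 pole a set g(ξ) = (ξ - a)*f(ξ) = [-19/18] / (ξ - a').
Simple pole: residue = g(a) at a = 11/4 - (1/12)*sqrt(1221), which is (19/3663)*sqrt(1221).
The factor ξ**2 - 11*ξ/2 - 11/12 splits as (ξ - a)(ξ - a') with a = 11/4 + (1/12)*sqrt(1221), a' = 11/4 - (1/12)*sqrt(1221). At the order-1 pole a set g(ξ) = (ξ - a)*f(ξ) = [-19/18] / (ξ - a').
Simple pole: residue = g(a) at a = 11/4 + (1/12)*sqrt(1221), which is -(19/3663)*sqrt(1221).
List the singular points by increasing real part (a conjugate pair: the negative imaginary part first).


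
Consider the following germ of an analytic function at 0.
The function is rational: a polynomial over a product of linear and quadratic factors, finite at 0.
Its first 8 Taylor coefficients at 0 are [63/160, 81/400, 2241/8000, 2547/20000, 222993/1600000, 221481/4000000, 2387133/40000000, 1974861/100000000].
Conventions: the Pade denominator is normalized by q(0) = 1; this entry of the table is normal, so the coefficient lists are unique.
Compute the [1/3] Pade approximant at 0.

Taylor coefficients needed (read off): a_0 = 63/160, a_1 = 81/400, a_2 = 2241/8000, a_3 = 2547/20000, a_4 = 222993/1600000.
Write the denominator as Q(η) = 1 + q1*η + q2*η^2 + q3*η^3. Requiring Q*f - P = O(η^5) with deg P <= 1 kills the coefficients of η^2..η^4 in Q*f:
  η^2: a_2 + q1*a_1 + q2*a_0 = 0, i.e. 2241/8000 + (81/400)*q1 + (63/160)*q2 = 0.
  η^3: a_3 + q1*a_2 + q2*a_1 + q3*a_0 = 0, i.e. 2547/20000 + (2241/8000)*q1 + (81/400)*q2 + (63/160)*q3 = 0.
  η^4: a_4 + q1*a_3 + q2*a_2 + q3*a_1 = 0, i.e. 222993/1600000 + (2547/20000)*q1 + (2241/8000)*q2 + (81/400)*q3 = 0.
Solving this linear system: q1 = -17883/37360, q2 = -8691/18680, q3 = 19157/74720.
The numerator is Q*f truncated at degree 1: P0 = a_0 = 63/160; P1 = a_1 + q1*a_0 = 16767/1195520.

The Pade approximant has numerator coefficients [63/160, 16767/1195520]; denominator coefficients [1, -17883/37360, -8691/18680, 19157/74720].


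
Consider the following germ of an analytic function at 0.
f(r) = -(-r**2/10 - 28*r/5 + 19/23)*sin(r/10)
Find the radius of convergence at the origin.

The radius of convergence is infinite.

The factor -sin(r/10) is entire and contributes no finite singular point.
The polynomial part has no poles.
No finite singular points: the Taylor series at 0 converges everywhere.


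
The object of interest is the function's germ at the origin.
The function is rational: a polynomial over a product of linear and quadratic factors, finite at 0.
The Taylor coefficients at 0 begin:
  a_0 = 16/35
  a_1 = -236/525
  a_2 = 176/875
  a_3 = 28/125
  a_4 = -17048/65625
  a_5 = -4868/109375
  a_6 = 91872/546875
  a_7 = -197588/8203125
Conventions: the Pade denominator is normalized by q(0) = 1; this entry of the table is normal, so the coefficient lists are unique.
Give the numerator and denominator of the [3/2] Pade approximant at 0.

Taylor coefficients needed (read off): a_0 = 16/35, a_1 = -236/525, a_2 = 176/875, a_3 = 28/125, a_4 = -17048/65625, a_5 = -4868/109375.
Write the denominator as Q(h) = 1 + q1*h + q2*h^2. Requiring Q*f - P = O(h^6) with deg P <= 3 kills the coefficients of h^4..h^5 in Q*f:
  h^4: a_4 + q1*a_3 + q2*a_2 = 0, i.e. -17048/65625 + (28/125)*q1 + (176/875)*q2 = 0.
  h^5: a_5 + q1*a_4 + q2*a_3 = 0, i.e. -4868/109375 + (-17048/65625)*q1 + (28/125)*q2 = 0.
Solving this linear system: q1 = 883546/1838015, q2 = 20848129/27570225.
The numerator is Q*f truncated at degree 3: P0 = a_0 = 16/35; P1 = a_1 + q1*a_0 = -1773764/7719663; P2 = a_2 + q1*a_1 + q2*a_0 = 319147592/964957875; P3 = a_3 + q1*a_2 + q2*a_1 = -7953232/413553375.

The Pade approximant has numerator coefficients [16/35, -1773764/7719663, 319147592/964957875, -7953232/413553375]; denominator coefficients [1, 883546/1838015, 20848129/27570225].


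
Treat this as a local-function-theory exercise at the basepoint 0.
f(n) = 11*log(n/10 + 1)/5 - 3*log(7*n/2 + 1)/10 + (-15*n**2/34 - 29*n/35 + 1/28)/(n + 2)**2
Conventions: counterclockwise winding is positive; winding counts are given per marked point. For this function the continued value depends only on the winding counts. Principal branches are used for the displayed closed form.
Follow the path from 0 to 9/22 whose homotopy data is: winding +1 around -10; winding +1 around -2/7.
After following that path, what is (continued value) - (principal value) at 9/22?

The rational part is single-valued and drops out of the difference; each branch term changes only by its own monodromy.
(11/5)*log(1 - n/(-10)): each positive loop around -10 adds 2*pi*i to the log, so winding +1 contributes (11/5)*(1)*2*pi*i = (22/5)*pi*i.
(-3/10)*log(1 - n/(-2/7)): each positive loop around -2/7 adds 2*pi*i to the log, so winding +1 contributes (-3/10)*(1)*2*pi*i = -(3/5)*pi*i.
Summing the contributions at n = 9/22 gives (19/5)*pi*i.

Continued minus principal equals (19/5)*pi*i.


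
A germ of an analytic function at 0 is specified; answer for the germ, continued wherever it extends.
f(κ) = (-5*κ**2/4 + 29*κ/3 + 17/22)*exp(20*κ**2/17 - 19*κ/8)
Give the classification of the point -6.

There is no denominator, hence no pole anywhere.
The factor exp(20*κ**2/17 - 19*κ/8) is entire.
So the germ continues analytically to -6.

The point is a regular point.


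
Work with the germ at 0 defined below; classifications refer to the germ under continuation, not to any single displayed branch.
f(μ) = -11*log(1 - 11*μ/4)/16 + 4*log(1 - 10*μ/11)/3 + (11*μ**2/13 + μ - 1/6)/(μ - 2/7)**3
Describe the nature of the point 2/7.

The denominator factor μ - 2/7 vanishes at 2/7 and appears to the power 3; the numerator there equals 719/3822, nonzero, and no other factor vanishes.
The branch terms are analytic at this point.
Hence a pole whose order is the multiplicity, 3.

The point is a pole of order 3.


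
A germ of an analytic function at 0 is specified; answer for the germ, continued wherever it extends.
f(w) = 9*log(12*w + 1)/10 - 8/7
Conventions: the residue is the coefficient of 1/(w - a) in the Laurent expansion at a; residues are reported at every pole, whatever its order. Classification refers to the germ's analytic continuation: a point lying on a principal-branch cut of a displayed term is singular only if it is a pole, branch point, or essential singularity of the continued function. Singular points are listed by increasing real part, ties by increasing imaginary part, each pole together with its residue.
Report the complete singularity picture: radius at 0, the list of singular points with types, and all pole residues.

Branch term (9/10)*log(1 - w/(-1/12)): its argument vanishes at w = -1/12, a logarithmic branch point, modulus 1/12.
The radius of convergence is the smallest modulus among the singular points: 1/12.

Radius of convergence at 0: 1/12.
At -1/12: a logarithmic branch point.


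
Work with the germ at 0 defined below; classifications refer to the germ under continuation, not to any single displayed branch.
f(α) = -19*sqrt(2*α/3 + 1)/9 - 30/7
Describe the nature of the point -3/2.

The point is an algebraic (square-root) branch point.

The term (-19/9)*sqrt(1 - α/(-3/2)) has argument 1 - -3/2/(-3/2) = 0 at -3/2: a square-root (algebraic, two-sheeted) branch point; the remaining terms are analytic or single-valued there.


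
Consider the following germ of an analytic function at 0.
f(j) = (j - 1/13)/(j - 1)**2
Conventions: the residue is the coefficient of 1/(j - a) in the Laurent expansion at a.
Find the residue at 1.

At the order-2 pole 1 set g(j) = (j - (1))^2*f(j) = j - 1/13.
Order-2 pole: residue = g'(a); g'(1) = 1, so the residue is 1.

The residue is 1.


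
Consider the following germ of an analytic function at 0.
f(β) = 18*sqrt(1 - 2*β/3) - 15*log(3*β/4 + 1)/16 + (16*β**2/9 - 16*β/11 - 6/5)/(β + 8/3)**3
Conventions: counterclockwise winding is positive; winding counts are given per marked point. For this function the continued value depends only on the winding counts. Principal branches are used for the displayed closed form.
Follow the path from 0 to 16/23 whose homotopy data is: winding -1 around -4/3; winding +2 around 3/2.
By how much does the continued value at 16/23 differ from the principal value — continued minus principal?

The rational part is single-valued and drops out of the difference; each branch term changes only by its own monodromy.
(18)*sqrt(1 - β/(3/2)): winding +2 is even, the square root returns to the same sheet, contribution 0.
(-15/16)*log(1 - β/(-4/3)): each positive loop around -4/3 adds 2*pi*i to the log, so winding -1 contributes (-15/16)*(-1)*2*pi*i = (15/8)*pi*i.
Summing the contributions at β = 16/23 gives (15/8)*pi*i.

Continued minus principal equals (15/8)*pi*i.


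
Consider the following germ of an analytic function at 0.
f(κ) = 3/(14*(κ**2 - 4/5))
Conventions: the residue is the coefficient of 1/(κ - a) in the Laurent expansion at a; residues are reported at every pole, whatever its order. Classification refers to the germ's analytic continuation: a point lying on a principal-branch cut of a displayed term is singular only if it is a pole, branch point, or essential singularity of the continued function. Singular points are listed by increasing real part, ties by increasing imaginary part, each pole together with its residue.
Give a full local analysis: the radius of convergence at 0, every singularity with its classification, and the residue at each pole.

Denominator factor (κ**2 - 4/5): discriminant 16/5, real irrational roots (2/5)*sqrt(5) and -(2/5)*sqrt(5); poles of order 1, moduli (2/5)*sqrt(5) and (2/5)*sqrt(5).
The radius of convergence is the smallest modulus among the singular points: (2/5)*sqrt(5).
The factor κ**2 - 4/5 splits as (κ - a)(κ - a') with a = -(2/5)*sqrt(5), a' = (2/5)*sqrt(5). At the order-1 pole a set g(κ) = (κ - a)*f(κ) = [3/14] / (κ - a').
Simple pole: residue = g(a) at a = -(2/5)*sqrt(5), which is -(3/56)*sqrt(5).
The factor κ**2 - 4/5 splits as (κ - a)(κ - a') with a = (2/5)*sqrt(5), a' = -(2/5)*sqrt(5). At the order-1 pole a set g(κ) = (κ - a)*f(κ) = [3/14] / (κ - a').
Simple pole: residue = g(a) at a = (2/5)*sqrt(5), which is (3/56)*sqrt(5).
List the singular points by increasing real part (a conjugate pair: the negative imaginary part first).

Radius of convergence at 0: (2/5)*sqrt(5).
At -(2/5)*sqrt(5): a pole of order 1; residue -(3/56)*sqrt(5).
At (2/5)*sqrt(5): a pole of order 1; residue (3/56)*sqrt(5).


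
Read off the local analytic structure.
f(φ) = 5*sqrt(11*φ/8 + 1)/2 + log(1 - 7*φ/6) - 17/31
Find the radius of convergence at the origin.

Branch term (1)*log(1 - φ/(6/7)): its argument vanishes at φ = 6/7, a logarithmic branch point, modulus 6/7.
Branch term (5/2)*sqrt(1 - φ/(-8/11)): its argument vanishes at φ = -8/11, a square-root branch point, modulus 8/11.
The radius of convergence is the smallest modulus among the singular points: 8/11.

The radius of convergence is 8/11.


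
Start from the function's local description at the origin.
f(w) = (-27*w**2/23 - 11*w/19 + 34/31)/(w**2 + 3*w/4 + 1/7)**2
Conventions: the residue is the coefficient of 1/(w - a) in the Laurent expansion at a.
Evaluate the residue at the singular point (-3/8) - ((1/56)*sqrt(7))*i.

The residue is ((13912432/13547)*sqrt(7))*i.

The factor w**2 + 3*w/4 + 1/7 splits as (w - a)(w - a') with a = (-3/8) - ((1/56)*sqrt(7))*i, a' = (-3/8) + ((1/56)*sqrt(7))*i. At the order-2 pole a set g(w) = (w - a)^2*f(w) = [-27*w**2/23 - 11*w/19 + 34/31] / (w - a')^2.
Order-2 pole: residue = g'(a); g'((-3/8) - ((1/56)*sqrt(7))*i) = ((13912432/13547)*sqrt(7))*i, so the residue is ((13912432/13547)*sqrt(7))*i.


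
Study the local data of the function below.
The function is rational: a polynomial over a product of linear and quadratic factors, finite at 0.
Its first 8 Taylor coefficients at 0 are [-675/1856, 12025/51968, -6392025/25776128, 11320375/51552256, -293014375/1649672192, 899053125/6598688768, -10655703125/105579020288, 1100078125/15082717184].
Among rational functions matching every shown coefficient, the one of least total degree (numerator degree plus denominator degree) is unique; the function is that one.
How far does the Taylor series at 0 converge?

The radius of convergence is 8/5.

No rational of total degree below 4 reproduces all 8 coefficients; solving the [2/2] Pade equations on them gives f(ψ) = (-8*ψ**2/31 - 4*ψ/7 - 27/29)/(ψ + 8/5)**2, whose expansion matches every shown term.
Denominator factor (ψ + 8/5)^2: pole of order 2 at -8/5, modulus 8/5.
The radius of convergence is the smallest modulus among the singular points: 8/5.


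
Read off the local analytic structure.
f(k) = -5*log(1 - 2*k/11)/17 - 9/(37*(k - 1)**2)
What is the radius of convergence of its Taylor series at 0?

Denominator factor (k - 1)^2: pole of order 2 at 1, modulus 1.
Branch term (-5/17)*log(1 - k/(11/2)): its argument vanishes at k = 11/2, a logarithmic branch point, modulus 11/2.
The radius of convergence is the smallest modulus among the singular points: 1.

The radius of convergence is 1.


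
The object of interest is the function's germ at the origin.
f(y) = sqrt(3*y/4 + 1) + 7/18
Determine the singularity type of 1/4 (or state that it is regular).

The point is a regular point.

There is no denominator, hence no pole anywhere.
Branch term sqrt(1 - y/(-4/3)): argument at 1/4 is 19/16, nonzero, so 1/4 is not its branch point (a point on a principal cut is still regular for the continued germ).
So the germ continues analytically to 1/4.


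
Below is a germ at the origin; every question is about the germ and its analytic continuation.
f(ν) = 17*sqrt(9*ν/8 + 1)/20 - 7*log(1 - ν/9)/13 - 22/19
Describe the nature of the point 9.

The point is a logarithmic branch point.

The term (-7/13)*log(1 - ν/(9)) has argument 1 - 9/(9) = 0 at 9: a logarithmic (infinitely-sheeted) branch point; the remaining terms are analytic or single-valued there.


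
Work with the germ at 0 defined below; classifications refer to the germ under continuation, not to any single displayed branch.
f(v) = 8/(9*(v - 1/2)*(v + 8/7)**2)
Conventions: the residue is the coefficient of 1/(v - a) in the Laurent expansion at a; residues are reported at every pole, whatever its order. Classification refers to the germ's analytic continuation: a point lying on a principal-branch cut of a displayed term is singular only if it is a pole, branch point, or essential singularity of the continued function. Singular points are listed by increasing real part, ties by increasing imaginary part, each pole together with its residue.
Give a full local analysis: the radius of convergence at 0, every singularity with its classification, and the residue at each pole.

Denominator factor (v + 8/7)^2: pole of order 2 at -8/7, modulus 8/7.
Denominator factor (v - 1/2): pole of order 1 at 1/2, modulus 1/2.
The radius of convergence is the smallest modulus among the singular points: 1/2.
At the order-2 pole -8/7 set g(v) = (v - (-8/7))^2*f(v) = 8/(9*(v - 1/2)).
Order-2 pole: residue = g'(a); g'(-8/7) = -1568/4761, so the residue is -1568/4761.
At the order-1 pole 1/2 set g(v) = (v - (1/2))*f(v) = 8/(9*(v + 8/7)**2).
Simple pole: residue = g(a) at a = 1/2, which is 1568/4761.
List the singular points by increasing real part (a conjugate pair: the negative imaginary part first).

Radius of convergence at 0: 1/2.
At -8/7: a pole of order 2; residue -1568/4761.
At 1/2: a pole of order 1; residue 1568/4761.


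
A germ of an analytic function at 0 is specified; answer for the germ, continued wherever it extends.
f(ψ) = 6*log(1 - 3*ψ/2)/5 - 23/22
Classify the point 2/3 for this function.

The point is a logarithmic branch point.

The term (6/5)*log(1 - ψ/(2/3)) has argument 1 - 2/3/(2/3) = 0 at 2/3: a logarithmic (infinitely-sheeted) branch point; the remaining terms are analytic or single-valued there.


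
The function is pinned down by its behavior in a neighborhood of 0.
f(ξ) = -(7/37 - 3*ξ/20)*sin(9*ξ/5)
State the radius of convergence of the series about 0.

The factor -sin(9*ξ/5) is entire and contributes no finite singular point.
The polynomial part has no poles.
No finite singular points: the Taylor series at 0 converges everywhere.

The radius of convergence is infinite.


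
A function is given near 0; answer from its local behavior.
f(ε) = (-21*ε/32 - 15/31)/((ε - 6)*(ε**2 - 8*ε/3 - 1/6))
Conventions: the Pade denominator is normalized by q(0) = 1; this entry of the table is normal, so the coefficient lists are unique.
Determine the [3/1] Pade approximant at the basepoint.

Taylor coefficients needed (expand at 0): a_0 = -15/31, a_1 = 6949/992, a_2 = -685115/5952, a_3 = 67271293/35712, a_4 = -6606029699/214272.
Write the denominator as Q(ε) = 1 + q1*ε. Requiring Q*f - P = O(ε^5) with deg P <= 3 kills the coefficients of ε^4..ε^4 in Q*f:
  ε^4: a_4 + q1*a_3 = 0, i.e. -6606029699/214272 + (67271293/35712)*q1 = 0.
Solving this linear system: q1 = 6606029699/403627758.
The numerator is Q*f truncated at degree 3: P0 = a_0 = -15/31; P1 = a_1 + q1*a_0 = -61014160863/66733122656; P2 = a_2 + q1*a_1 = -1909078389/4170820166; P3 = a_3 + q1*a_2 = -6432990813/33366561328.

The Pade approximant has numerator coefficients [-15/31, -61014160863/66733122656, -1909078389/4170820166, -6432990813/33366561328]; denominator coefficients [1, 6606029699/403627758].


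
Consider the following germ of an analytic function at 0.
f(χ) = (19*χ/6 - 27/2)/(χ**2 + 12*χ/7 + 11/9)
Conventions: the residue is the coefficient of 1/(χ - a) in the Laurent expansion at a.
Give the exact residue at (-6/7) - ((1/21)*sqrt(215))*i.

The residue is (19/12) - ((681/860)*sqrt(215))*i.

The factor χ**2 + 12*χ/7 + 11/9 splits as (χ - a)(χ - a') with a = (-6/7) - ((1/21)*sqrt(215))*i, a' = (-6/7) + ((1/21)*sqrt(215))*i. At the order-1 pole a set g(χ) = (χ - a)*f(χ) = [19*χ/6 - 27/2] / (χ - a').
Simple pole: residue = g(a) at a = (-6/7) - ((1/21)*sqrt(215))*i, which is (19/12) - ((681/860)*sqrt(215))*i.


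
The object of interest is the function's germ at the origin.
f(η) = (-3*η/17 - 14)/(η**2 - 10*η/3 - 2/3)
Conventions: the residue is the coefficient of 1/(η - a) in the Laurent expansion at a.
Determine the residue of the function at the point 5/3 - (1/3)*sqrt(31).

The residue is -3/34 + (729/1054)*sqrt(31).

The factor η**2 - 10*η/3 - 2/3 splits as (η - a)(η - a') with a = 5/3 - (1/3)*sqrt(31), a' = 5/3 + (1/3)*sqrt(31). At the order-1 pole a set g(η) = (η - a)*f(η) = [-3*η/17 - 14] / (η - a').
Simple pole: residue = g(a) at a = 5/3 - (1/3)*sqrt(31), which is -3/34 + (729/1054)*sqrt(31).


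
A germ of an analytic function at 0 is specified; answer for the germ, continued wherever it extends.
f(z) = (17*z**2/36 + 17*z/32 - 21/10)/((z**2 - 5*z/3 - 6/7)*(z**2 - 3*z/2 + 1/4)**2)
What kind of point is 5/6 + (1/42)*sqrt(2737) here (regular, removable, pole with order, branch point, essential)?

The denominator factor z**2 - 5*z/3 - 6/7 vanishes at 5/6 + (1/42)*sqrt(2737) and appears to the power 1; the numerator there equals -108259/181440 + (1139/36288)*sqrt(2737), nonzero, and no other factor vanishes.
Hence a pole whose order is the multiplicity, 1.

The point is a pole of order 1.


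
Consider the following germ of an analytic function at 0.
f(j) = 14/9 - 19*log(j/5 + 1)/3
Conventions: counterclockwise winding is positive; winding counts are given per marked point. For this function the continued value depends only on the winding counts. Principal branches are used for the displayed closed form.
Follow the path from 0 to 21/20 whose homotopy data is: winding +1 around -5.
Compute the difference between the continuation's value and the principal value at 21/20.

Continued minus principal equals -(38/3)*pi*i.

The rational part is single-valued and drops out of the difference; each branch term changes only by its own monodromy.
(-19/3)*log(1 - j/(-5)): each positive loop around -5 adds 2*pi*i to the log, so winding +1 contributes (-19/3)*(1)*2*pi*i = -(38/3)*pi*i.
Summing the contributions at j = 21/20 gives -(38/3)*pi*i.


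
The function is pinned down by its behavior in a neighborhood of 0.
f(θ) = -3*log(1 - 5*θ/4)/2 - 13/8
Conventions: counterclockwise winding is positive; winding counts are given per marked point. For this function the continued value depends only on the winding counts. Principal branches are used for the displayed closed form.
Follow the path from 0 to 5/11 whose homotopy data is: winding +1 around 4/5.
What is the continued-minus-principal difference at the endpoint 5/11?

The rational part is single-valued and drops out of the difference; each branch term changes only by its own monodromy.
(-3/2)*log(1 - θ/(4/5)): each positive loop around 4/5 adds 2*pi*i to the log, so winding +1 contributes (-3/2)*(1)*2*pi*i = -(3)*pi*i.
Summing the contributions at θ = 5/11 gives -(3)*pi*i.

Continued minus principal equals -(3)*pi*i.


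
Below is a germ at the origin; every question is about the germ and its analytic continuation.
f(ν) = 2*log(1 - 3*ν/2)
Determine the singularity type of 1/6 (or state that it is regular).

The point is a regular point.

There is no denominator, hence no pole anywhere.
Branch term log(1 - ν/(2/3)): argument at 1/6 is 3/4, nonzero, so 1/6 is not its branch point (a point on a principal cut is still regular for the continued germ).
So the germ continues analytically to 1/6.


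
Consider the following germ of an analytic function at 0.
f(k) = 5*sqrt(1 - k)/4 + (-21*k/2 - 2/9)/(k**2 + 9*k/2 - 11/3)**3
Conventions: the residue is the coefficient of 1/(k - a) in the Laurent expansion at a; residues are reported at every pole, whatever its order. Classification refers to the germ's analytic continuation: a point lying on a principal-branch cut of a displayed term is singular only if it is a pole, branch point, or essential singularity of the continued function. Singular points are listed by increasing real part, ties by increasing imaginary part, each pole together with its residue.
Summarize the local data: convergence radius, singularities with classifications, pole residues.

Radius of convergence at 0: -9/4 + (1/12)*sqrt(1257).
At -9/4 - (1/12)*sqrt(1257): a pole of order 3; residue -(40440/73560059)*sqrt(1257).
At -9/4 + (1/12)*sqrt(1257): a pole of order 3; residue (40440/73560059)*sqrt(1257).
At 1: an algebraic (square-root) branch point.

Denominator factor (k**2 + 9*k/2 - 11/3)^3: discriminant 419/12, real irrational roots -9/4 + (1/12)*sqrt(1257) and -9/4 - (1/12)*sqrt(1257); poles of order 3, moduli -9/4 + (1/12)*sqrt(1257) and 9/4 + (1/12)*sqrt(1257).
Branch term (5/4)*sqrt(1 - k/(1)): its argument vanishes at k = 1, a square-root branch point, modulus 1.
The radius of convergence is the smallest modulus among the singular points: -9/4 + (1/12)*sqrt(1257).
The branch term is analytic at -9/4 - (1/12)*sqrt(1257) and contributes nothing to the residue; only the rational part matters.
The factor k**2 + 9*k/2 - 11/3 splits as (k - a)(k - a') with a = -9/4 - (1/12)*sqrt(1257), a' = -9/4 + (1/12)*sqrt(1257). At the order-3 pole a set g(k) = (k - a)^3*(rational part) = [-21*k/2 - 2/9] / (k - a')^3.
Order-3 pole: residue = g''(a)/2; g''(-9/4 - (1/12)*sqrt(1257)) = -(80880/73560059)*sqrt(1257), so the residue is -(40440/73560059)*sqrt(1257).
The branch term is analytic at -9/4 + (1/12)*sqrt(1257) and contributes nothing to the residue; only the rational part matters.
The factor k**2 + 9*k/2 - 11/3 splits as (k - a)(k - a') with a = -9/4 + (1/12)*sqrt(1257), a' = -9/4 - (1/12)*sqrt(1257). At the order-3 pole a set g(k) = (k - a)^3*(rational part) = [-21*k/2 - 2/9] / (k - a')^3.
Order-3 pole: residue = g''(a)/2; g''(-9/4 + (1/12)*sqrt(1257)) = (80880/73560059)*sqrt(1257), so the residue is (40440/73560059)*sqrt(1257).
List the singular points by increasing real part (a conjugate pair: the negative imaginary part first).


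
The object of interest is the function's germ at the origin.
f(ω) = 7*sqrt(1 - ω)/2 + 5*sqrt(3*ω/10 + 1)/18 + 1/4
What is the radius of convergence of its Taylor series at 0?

The radius of convergence is 1.

Branch term (7/2)*sqrt(1 - ω/(1)): its argument vanishes at ω = 1, a square-root branch point, modulus 1.
Branch term (5/18)*sqrt(1 - ω/(-10/3)): its argument vanishes at ω = -10/3, a square-root branch point, modulus 10/3.
The radius of convergence is the smallest modulus among the singular points: 1.


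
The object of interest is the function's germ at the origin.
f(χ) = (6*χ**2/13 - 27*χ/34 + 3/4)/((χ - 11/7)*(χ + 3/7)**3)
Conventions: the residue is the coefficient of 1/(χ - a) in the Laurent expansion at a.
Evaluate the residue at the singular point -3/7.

At the order-3 pole -3/7 set g(χ) = (χ - (-3/7))^3*f(χ) = (6*χ**2/13 - 27*χ/34 + 3/4)/(χ - 11/7).
Order-3 pole: residue = g''(a)/2; g''(-3/7) = -27801/173264, so the residue is -27801/346528.

The residue is -27801/346528.


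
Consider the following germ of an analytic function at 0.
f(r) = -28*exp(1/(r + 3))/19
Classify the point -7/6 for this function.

The point is a regular point.

There is no denominator, hence no pole anywhere.
The essential point of exp(1/(r - (-3))) is -3, not -7/6.
So the germ continues analytically to -7/6.


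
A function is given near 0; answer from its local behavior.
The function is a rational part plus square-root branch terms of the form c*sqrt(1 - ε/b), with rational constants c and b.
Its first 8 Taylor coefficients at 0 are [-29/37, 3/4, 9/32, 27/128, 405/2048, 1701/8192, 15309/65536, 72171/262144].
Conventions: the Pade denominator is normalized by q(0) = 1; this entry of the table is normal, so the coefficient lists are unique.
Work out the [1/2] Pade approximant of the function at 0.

Taylor coefficients needed (read off): a_0 = -29/37, a_1 = 3/4, a_2 = 9/32, a_3 = 27/128.
Write the denominator as Q(ε) = 1 + q1*ε + q2*ε^2. Requiring Q*f - P = O(ε^4) with deg P <= 1 kills the coefficients of ε^2..ε^3 in Q*f:
  ε^2: a_2 + q1*a_1 + q2*a_0 = 0, i.e. 9/32 + (3/4)*q1 + (-29/37)*q2 = 0.
  ε^3: a_3 + q1*a_2 + q2*a_1 = 0, i.e. 27/128 + (9/32)*q1 + (3/4)*q2 = 0.
Solving this linear system: q1 = -99/206, q2 = -333/3296.
The numerator is Q*f truncated at degree 1: P0 = a_0 = -29/37; P1 = a_1 + q1*a_0 = 17175/15244.

The Pade approximant has numerator coefficients [-29/37, 17175/15244]; denominator coefficients [1, -99/206, -333/3296].


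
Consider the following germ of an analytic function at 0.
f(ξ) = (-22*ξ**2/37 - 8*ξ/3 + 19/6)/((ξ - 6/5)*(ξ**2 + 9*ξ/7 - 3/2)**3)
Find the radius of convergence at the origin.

The radius of convergence is -9/14 + (5/14)*sqrt(15).

Denominator factor (ξ - 6/5): pole of order 1 at 6/5, modulus 6/5.
Denominator factor (ξ**2 + 9*ξ/7 - 3/2)^3: discriminant 375/49, real irrational roots -9/14 + (5/14)*sqrt(15) and -9/14 - (5/14)*sqrt(15); poles of order 3, moduli -9/14 + (5/14)*sqrt(15) and 9/14 + (5/14)*sqrt(15).
The radius of convergence is the smallest modulus among the singular points: -9/14 + (5/14)*sqrt(15).


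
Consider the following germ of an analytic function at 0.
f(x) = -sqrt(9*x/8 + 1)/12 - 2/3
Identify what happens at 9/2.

There is no denominator, hence no pole anywhere.
Branch term sqrt(1 - x/(-8/9)): argument at 9/2 is 97/16, nonzero, so 9/2 is not its branch point (a point on a principal cut is still regular for the continued germ).
So the germ continues analytically to 9/2.

The point is a regular point.


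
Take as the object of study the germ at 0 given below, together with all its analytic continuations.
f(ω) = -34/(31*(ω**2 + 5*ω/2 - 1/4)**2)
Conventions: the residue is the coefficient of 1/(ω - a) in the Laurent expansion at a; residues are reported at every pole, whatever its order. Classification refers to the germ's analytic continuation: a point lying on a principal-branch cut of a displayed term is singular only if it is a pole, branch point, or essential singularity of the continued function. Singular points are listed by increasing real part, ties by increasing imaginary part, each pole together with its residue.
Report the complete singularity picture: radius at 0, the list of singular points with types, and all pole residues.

Radius of convergence at 0: -5/4 + (1/4)*sqrt(29).
At -5/4 - (1/4)*sqrt(29): a pole of order 2; residue -(544/26071)*sqrt(29).
At -5/4 + (1/4)*sqrt(29): a pole of order 2; residue (544/26071)*sqrt(29).

Denominator factor (ω**2 + 5*ω/2 - 1/4)^2: discriminant 29/4, real irrational roots -5/4 + (1/4)*sqrt(29) and -5/4 - (1/4)*sqrt(29); poles of order 2, moduli -5/4 + (1/4)*sqrt(29) and 5/4 + (1/4)*sqrt(29).
The radius of convergence is the smallest modulus among the singular points: -5/4 + (1/4)*sqrt(29).
The factor ω**2 + 5*ω/2 - 1/4 splits as (ω - a)(ω - a') with a = -5/4 - (1/4)*sqrt(29), a' = -5/4 + (1/4)*sqrt(29). At the order-2 pole a set g(ω) = (ω - a)^2*f(ω) = [-34/31] / (ω - a')^2.
Order-2 pole: residue = g'(a); g'(-5/4 - (1/4)*sqrt(29)) = -(544/26071)*sqrt(29), so the residue is -(544/26071)*sqrt(29).
The factor ω**2 + 5*ω/2 - 1/4 splits as (ω - a)(ω - a') with a = -5/4 + (1/4)*sqrt(29), a' = -5/4 - (1/4)*sqrt(29). At the order-2 pole a set g(ω) = (ω - a)^2*f(ω) = [-34/31] / (ω - a')^2.
Order-2 pole: residue = g'(a); g'(-5/4 + (1/4)*sqrt(29)) = (544/26071)*sqrt(29), so the residue is (544/26071)*sqrt(29).
List the singular points by increasing real part (a conjugate pair: the negative imaginary part first).


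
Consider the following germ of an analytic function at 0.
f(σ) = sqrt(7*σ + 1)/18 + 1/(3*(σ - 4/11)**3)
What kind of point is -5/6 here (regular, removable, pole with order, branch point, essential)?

Denominator factors: σ - 4/11 = -79/66 at σ = -5/6 — none vanishes.
Branch term sqrt(1 - σ/(-1/7)): argument at -5/6 is -29/6, nonzero, so -5/6 is not its branch point (a point on a principal cut is still regular for the continued germ).
So the germ continues analytically to -5/6.

The point is a regular point.


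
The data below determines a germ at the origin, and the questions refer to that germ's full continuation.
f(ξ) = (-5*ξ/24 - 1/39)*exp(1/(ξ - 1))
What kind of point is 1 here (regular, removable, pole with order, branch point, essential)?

The exponent 1/(ξ - (1)) has a pole at 1, so exp(1/(ξ - (1))) takes every nonzero value near it: an essential singularity (not a pole of any order).

The point is an essential singularity.


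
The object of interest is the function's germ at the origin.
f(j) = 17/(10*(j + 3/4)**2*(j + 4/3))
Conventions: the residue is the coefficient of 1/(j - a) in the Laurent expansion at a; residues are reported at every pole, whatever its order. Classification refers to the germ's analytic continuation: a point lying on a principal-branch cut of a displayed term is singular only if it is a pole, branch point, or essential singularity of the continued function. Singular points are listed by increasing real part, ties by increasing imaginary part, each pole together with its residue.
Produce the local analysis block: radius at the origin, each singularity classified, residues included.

Radius of convergence at 0: 3/4.
At -4/3: a pole of order 1; residue 1224/245.
At -3/4: a pole of order 2; residue -1224/245.

Denominator factor (j + 4/3): pole of order 1 at -4/3, modulus 4/3.
Denominator factor (j + 3/4)^2: pole of order 2 at -3/4, modulus 3/4.
The radius of convergence is the smallest modulus among the singular points: 3/4.
At the order-1 pole -4/3 set g(j) = (j - (-4/3))*f(j) = 17/(10*(j + 3/4)**2).
Simple pole: residue = g(a) at a = -4/3, which is 1224/245.
At the order-2 pole -3/4 set g(j) = (j - (-3/4))^2*f(j) = 17/(10*(j + 4/3)).
Order-2 pole: residue = g'(a); g'(-3/4) = -1224/245, so the residue is -1224/245.
List the singular points by increasing real part (a conjugate pair: the negative imaginary part first).


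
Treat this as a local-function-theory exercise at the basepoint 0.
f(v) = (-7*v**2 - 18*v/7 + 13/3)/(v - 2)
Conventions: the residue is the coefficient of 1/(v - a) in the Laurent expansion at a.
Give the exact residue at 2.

The residue is -605/21.

At the order-1 pole 2 set g(v) = (v - (2))*f(v) = -7*v**2 - 18*v/7 + 13/3.
Simple pole: residue = g(a) at a = 2, which is -605/21.


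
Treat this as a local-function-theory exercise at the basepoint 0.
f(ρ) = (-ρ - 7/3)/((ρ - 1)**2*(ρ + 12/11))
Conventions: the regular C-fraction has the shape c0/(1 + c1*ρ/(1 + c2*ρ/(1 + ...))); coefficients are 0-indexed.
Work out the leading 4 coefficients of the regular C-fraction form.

The regular C-fraction coefficients are [-77/36, -127/84, -109/889, 76083/13843].

Taylor coefficients (expand at 0): a_0 = -77/36, a_1 = -1397/432, a_2 = -27401/5184, a_3 = -401885/62208.
c0 = a_0 = -77/36. Peel one level at a time: if S = 1 + c*ρ/S' with S'(0) = 1, then c is the ρ-coefficient of S and S' = c*ρ/(S - 1).
S_1 = c0/f = 1 + (-127/84)*ρ + (-109/588)*ρ^2 + ...; c1 = -127/84.
S_2 = c1*ρ/(S_1 - 1) = 1 + (-109/889)*ρ + (10869/16129)*ρ^2 + ...; c2 = -109/889.
S_3 = c2*ρ/(S_2 - 1) = 1 + (76083/13843)*ρ + ...; c3 = 76083/13843.


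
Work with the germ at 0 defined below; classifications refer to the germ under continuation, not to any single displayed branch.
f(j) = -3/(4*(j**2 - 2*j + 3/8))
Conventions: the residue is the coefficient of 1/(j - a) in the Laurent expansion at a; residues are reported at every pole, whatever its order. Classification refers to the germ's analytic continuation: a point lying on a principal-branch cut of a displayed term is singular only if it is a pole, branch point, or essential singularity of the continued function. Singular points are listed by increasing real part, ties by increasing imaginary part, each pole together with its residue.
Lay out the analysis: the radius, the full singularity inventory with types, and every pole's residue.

Denominator factor (j**2 - 2*j + 3/8): discriminant 5/2, real irrational roots 1 + (1/4)*sqrt(10) and 1 - (1/4)*sqrt(10); poles of order 1, moduli 1 + (1/4)*sqrt(10) and 1 - (1/4)*sqrt(10).
The radius of convergence is the smallest modulus among the singular points: 1 - (1/4)*sqrt(10).
The factor j**2 - 2*j + 3/8 splits as (j - a)(j - a') with a = 1 - (1/4)*sqrt(10), a' = 1 + (1/4)*sqrt(10). At the order-1 pole a set g(j) = (j - a)*f(j) = [-3/4] / (j - a').
Simple pole: residue = g(a) at a = 1 - (1/4)*sqrt(10), which is (3/20)*sqrt(10).
The factor j**2 - 2*j + 3/8 splits as (j - a)(j - a') with a = 1 + (1/4)*sqrt(10), a' = 1 - (1/4)*sqrt(10). At the order-1 pole a set g(j) = (j - a)*f(j) = [-3/4] / (j - a').
Simple pole: residue = g(a) at a = 1 + (1/4)*sqrt(10), which is -(3/20)*sqrt(10).
List the singular points by increasing real part (a conjugate pair: the negative imaginary part first).

Radius of convergence at 0: 1 - (1/4)*sqrt(10).
At 1 - (1/4)*sqrt(10): a pole of order 1; residue (3/20)*sqrt(10).
At 1 + (1/4)*sqrt(10): a pole of order 1; residue -(3/20)*sqrt(10).
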